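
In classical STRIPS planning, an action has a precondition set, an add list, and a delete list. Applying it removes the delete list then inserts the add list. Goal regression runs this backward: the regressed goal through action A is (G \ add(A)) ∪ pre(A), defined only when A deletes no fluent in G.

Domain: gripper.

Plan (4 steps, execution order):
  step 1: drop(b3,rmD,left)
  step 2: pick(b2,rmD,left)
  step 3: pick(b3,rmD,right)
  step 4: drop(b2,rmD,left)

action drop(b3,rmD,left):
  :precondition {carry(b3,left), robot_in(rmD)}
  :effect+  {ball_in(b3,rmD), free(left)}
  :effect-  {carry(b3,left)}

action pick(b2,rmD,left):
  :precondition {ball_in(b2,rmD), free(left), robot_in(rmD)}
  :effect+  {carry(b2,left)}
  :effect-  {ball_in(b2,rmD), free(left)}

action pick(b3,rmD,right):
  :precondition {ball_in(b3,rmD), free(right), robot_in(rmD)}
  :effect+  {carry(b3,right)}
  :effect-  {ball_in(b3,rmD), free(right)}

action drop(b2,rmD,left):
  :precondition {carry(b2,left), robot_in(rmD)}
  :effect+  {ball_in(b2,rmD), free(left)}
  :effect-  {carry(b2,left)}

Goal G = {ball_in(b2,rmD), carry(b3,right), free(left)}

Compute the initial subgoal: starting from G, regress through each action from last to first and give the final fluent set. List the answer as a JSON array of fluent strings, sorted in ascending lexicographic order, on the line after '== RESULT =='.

Work backward from the goal:
  through step 4 (drop(b2,rmD,left)): drop {ball_in(b2,rmD), free(left)}, keep {carry(b3,right)}, require {carry(b2,left), robot_in(rmD)}
    → {carry(b2,left), carry(b3,right), robot_in(rmD)}
  through step 3 (pick(b3,rmD,right)): drop {carry(b3,right)}, keep {carry(b2,left), robot_in(rmD)}, require {ball_in(b3,rmD), free(right), robot_in(rmD)}
    → {ball_in(b3,rmD), carry(b2,left), free(right), robot_in(rmD)}
  through step 2 (pick(b2,rmD,left)): drop {carry(b2,left)}, keep {ball_in(b3,rmD), free(right), robot_in(rmD)}, require {ball_in(b2,rmD), free(left), robot_in(rmD)}
    → {ball_in(b2,rmD), ball_in(b3,rmD), free(left), free(right), robot_in(rmD)}
  through step 1 (drop(b3,rmD,left)): drop {ball_in(b3,rmD), free(left)}, keep {ball_in(b2,rmD), free(right), robot_in(rmD)}, require {carry(b3,left), robot_in(rmD)}
    → {ball_in(b2,rmD), carry(b3,left), free(right), robot_in(rmD)}

== RESULT ==
["ball_in(b2,rmD)", "carry(b3,left)", "free(right)", "robot_in(rmD)"]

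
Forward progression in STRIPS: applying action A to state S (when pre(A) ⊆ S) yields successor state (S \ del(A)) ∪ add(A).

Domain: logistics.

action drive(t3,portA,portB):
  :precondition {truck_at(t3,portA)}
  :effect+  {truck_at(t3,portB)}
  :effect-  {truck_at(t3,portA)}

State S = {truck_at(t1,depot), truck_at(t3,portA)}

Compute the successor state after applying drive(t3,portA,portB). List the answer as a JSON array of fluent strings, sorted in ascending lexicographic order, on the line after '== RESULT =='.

Progress:
  pre ⊆ S: {truck_at(t3,portA)} ⊆ S  — applicable
  S \ del = {truck_at(t1,depot)}
  ∪ add   = {truck_at(t1,depot), truck_at(t3,portB)}

== RESULT ==
["truck_at(t1,depot)", "truck_at(t3,portB)"]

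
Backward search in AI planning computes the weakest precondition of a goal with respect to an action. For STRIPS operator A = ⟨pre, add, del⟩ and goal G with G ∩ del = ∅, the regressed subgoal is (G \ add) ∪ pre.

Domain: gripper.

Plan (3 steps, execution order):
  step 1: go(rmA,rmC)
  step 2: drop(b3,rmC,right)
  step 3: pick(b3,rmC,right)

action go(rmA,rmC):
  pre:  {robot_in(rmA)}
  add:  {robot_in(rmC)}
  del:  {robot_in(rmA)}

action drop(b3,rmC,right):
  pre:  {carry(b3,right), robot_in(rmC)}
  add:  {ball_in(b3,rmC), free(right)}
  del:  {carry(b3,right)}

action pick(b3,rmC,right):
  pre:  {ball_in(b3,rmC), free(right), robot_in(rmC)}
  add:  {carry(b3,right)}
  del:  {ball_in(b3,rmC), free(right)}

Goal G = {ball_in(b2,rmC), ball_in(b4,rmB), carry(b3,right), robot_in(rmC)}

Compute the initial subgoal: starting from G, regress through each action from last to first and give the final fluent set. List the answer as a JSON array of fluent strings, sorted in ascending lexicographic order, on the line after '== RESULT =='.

Regress step by step:
  through step 3 (pick(b3,rmC,right)): drop {carry(b3,right)}, keep {ball_in(b2,rmC), ball_in(b4,rmB), robot_in(rmC)}, require {ball_in(b3,rmC), free(right), robot_in(rmC)}
    → {ball_in(b2,rmC), ball_in(b3,rmC), ball_in(b4,rmB), free(right), robot_in(rmC)}
  through step 2 (drop(b3,rmC,right)): drop {ball_in(b3,rmC), free(right)}, keep {ball_in(b2,rmC), ball_in(b4,rmB), robot_in(rmC)}, require {carry(b3,right), robot_in(rmC)}
    → {ball_in(b2,rmC), ball_in(b4,rmB), carry(b3,right), robot_in(rmC)}
  through step 1 (go(rmA,rmC)): drop {robot_in(rmC)}, keep {ball_in(b2,rmC), ball_in(b4,rmB), carry(b3,right)}, require {robot_in(rmA)}
    → {ball_in(b2,rmC), ball_in(b4,rmB), carry(b3,right), robot_in(rmA)}

== RESULT ==
["ball_in(b2,rmC)", "ball_in(b4,rmB)", "carry(b3,right)", "robot_in(rmA)"]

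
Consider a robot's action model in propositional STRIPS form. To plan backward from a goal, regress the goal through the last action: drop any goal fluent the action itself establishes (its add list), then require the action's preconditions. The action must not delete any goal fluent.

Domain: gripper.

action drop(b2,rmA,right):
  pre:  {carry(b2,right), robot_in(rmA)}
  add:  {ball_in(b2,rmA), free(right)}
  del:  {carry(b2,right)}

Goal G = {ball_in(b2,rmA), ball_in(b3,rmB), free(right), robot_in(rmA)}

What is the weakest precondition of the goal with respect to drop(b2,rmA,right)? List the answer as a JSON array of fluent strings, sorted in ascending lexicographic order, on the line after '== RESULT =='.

Regress:
  G ∩ del = {}  (empty — regression defined)
  G \ add = {ball_in(b2,rmA), ball_in(b3,rmB), free(right), robot_in(rmA)} \ {ball_in(b2,rmA), free(right)} = {ball_in(b3,rmB), robot_in(rmA)}
  ∪ pre   = {ball_in(b3,rmB), robot_in(rmA)} ∪ {carry(b2,right), robot_in(rmA)}
          = {ball_in(b3,rmB), carry(b2,right), robot_in(rmA)}

== RESULT ==
["ball_in(b3,rmB)", "carry(b2,right)", "robot_in(rmA)"]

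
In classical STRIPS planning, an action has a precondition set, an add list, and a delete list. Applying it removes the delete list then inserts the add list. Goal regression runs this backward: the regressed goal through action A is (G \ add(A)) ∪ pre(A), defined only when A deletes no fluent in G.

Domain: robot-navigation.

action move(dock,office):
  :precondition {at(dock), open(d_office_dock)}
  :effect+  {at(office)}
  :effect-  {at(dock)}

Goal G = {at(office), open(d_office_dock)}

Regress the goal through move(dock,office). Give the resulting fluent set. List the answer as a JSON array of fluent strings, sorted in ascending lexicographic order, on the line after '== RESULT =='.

Regress:
  G ∩ del = {}  (empty — regression defined)
  G \ add = {at(office), open(d_office_dock)} \ {at(office)} = {open(d_office_dock)}
  ∪ pre   = {open(d_office_dock)} ∪ {at(dock), open(d_office_dock)}
          = {at(dock), open(d_office_dock)}

== RESULT ==
["at(dock)", "open(d_office_dock)"]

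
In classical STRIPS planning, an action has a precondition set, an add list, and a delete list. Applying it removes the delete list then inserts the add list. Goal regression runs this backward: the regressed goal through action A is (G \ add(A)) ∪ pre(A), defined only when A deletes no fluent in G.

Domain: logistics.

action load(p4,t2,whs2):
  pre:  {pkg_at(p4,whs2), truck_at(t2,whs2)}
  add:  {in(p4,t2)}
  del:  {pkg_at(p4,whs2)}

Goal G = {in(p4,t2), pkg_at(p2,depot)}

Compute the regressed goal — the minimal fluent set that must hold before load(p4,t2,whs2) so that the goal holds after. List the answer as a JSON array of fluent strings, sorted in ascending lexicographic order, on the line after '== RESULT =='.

Regress:
  G ∩ del = {}  (empty — regression defined)
  G \ add = {in(p4,t2), pkg_at(p2,depot)} \ {in(p4,t2)} = {pkg_at(p2,depot)}
  ∪ pre   = {pkg_at(p2,depot)} ∪ {pkg_at(p4,whs2), truck_at(t2,whs2)}
          = {pkg_at(p2,depot), pkg_at(p4,whs2), truck_at(t2,whs2)}

== RESULT ==
["pkg_at(p2,depot)", "pkg_at(p4,whs2)", "truck_at(t2,whs2)"]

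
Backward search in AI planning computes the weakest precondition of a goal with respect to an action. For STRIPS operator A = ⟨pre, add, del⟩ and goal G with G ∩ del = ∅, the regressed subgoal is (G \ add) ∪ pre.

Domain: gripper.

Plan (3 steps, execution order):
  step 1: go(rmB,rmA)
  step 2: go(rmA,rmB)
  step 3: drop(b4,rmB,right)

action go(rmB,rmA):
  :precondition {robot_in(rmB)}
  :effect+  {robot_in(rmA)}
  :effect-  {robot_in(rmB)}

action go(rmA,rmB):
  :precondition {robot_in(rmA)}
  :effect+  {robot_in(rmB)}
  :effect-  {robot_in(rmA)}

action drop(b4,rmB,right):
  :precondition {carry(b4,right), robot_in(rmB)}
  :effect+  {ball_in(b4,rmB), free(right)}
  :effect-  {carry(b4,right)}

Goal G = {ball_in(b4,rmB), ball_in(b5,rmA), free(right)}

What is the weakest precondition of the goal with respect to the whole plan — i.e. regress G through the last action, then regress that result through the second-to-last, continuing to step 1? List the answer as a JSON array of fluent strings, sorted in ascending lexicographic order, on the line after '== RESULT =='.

Regress step by step:
  through step 3 (drop(b4,rmB,right)): drop {ball_in(b4,rmB), free(right)}, keep {ball_in(b5,rmA)}, require {carry(b4,right), robot_in(rmB)}
    → {ball_in(b5,rmA), carry(b4,right), robot_in(rmB)}
  through step 2 (go(rmA,rmB)): drop {robot_in(rmB)}, keep {ball_in(b5,rmA), carry(b4,right)}, require {robot_in(rmA)}
    → {ball_in(b5,rmA), carry(b4,right), robot_in(rmA)}
  through step 1 (go(rmB,rmA)): drop {robot_in(rmA)}, keep {ball_in(b5,rmA), carry(b4,right)}, require {robot_in(rmB)}
    → {ball_in(b5,rmA), carry(b4,right), robot_in(rmB)}

== RESULT ==
["ball_in(b5,rmA)", "carry(b4,right)", "robot_in(rmB)"]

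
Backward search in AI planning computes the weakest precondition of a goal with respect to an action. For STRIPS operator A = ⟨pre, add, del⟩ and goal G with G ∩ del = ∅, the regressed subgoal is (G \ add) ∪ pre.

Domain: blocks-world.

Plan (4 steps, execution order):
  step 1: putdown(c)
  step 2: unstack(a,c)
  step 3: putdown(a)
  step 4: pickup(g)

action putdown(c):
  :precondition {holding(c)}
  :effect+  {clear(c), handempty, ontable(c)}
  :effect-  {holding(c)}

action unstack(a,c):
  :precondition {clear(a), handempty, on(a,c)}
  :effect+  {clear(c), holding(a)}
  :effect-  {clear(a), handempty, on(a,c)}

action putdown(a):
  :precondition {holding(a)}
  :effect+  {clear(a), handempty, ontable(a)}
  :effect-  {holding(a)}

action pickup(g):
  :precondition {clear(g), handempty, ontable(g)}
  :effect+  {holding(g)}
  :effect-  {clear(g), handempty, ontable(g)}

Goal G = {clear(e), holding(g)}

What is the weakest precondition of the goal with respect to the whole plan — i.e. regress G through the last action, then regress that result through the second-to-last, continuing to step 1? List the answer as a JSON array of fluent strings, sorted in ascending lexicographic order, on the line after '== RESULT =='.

Work backward from the goal:
  through step 4 (pickup(g)): drop {holding(g)}, keep {clear(e)}, require {clear(g), handempty, ontable(g)}
    → {clear(e), clear(g), handempty, ontable(g)}
  through step 3 (putdown(a)): drop {handempty}, keep {clear(e), clear(g), ontable(g)}, require {holding(a)}
    → {clear(e), clear(g), holding(a), ontable(g)}
  through step 2 (unstack(a,c)): drop {holding(a)}, keep {clear(e), clear(g), ontable(g)}, require {clear(a), handempty, on(a,c)}
    → {clear(a), clear(e), clear(g), handempty, on(a,c), ontable(g)}
  through step 1 (putdown(c)): drop {handempty}, keep {clear(a), clear(e), clear(g), on(a,c), ontable(g)}, require {holding(c)}
    → {clear(a), clear(e), clear(g), holding(c), on(a,c), ontable(g)}

== RESULT ==
["clear(a)", "clear(e)", "clear(g)", "holding(c)", "on(a,c)", "ontable(g)"]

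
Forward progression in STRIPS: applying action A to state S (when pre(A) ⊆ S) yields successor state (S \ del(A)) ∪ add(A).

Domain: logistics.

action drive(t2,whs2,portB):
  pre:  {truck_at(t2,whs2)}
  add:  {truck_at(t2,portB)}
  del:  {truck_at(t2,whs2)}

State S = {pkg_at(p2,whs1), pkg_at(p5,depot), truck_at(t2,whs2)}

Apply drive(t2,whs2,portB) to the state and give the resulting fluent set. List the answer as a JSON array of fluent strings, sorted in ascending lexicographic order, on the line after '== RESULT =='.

Progress:
  pre ⊆ S: {truck_at(t2,whs2)} ⊆ S  — applicable
  S \ del = {pkg_at(p2,whs1), pkg_at(p5,depot)}
  ∪ add   = {pkg_at(p2,whs1), pkg_at(p5,depot), truck_at(t2,portB)}

== RESULT ==
["pkg_at(p2,whs1)", "pkg_at(p5,depot)", "truck_at(t2,portB)"]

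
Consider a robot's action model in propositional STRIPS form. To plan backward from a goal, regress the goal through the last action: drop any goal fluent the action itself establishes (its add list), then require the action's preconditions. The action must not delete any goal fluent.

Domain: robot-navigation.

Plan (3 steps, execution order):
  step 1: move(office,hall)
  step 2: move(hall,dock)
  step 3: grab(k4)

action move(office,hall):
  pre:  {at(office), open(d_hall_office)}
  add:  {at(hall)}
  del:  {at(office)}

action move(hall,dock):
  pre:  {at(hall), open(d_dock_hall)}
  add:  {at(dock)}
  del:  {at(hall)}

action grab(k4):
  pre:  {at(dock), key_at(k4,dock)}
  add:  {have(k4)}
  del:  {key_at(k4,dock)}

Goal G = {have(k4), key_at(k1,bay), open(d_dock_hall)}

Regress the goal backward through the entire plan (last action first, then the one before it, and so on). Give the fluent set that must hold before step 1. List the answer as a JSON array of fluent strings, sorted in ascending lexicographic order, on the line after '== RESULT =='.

Work backward from the goal:
  through step 3 (grab(k4)): drop {have(k4)}, keep {key_at(k1,bay), open(d_dock_hall)}, require {at(dock), key_at(k4,dock)}
    → {at(dock), key_at(k1,bay), key_at(k4,dock), open(d_dock_hall)}
  through step 2 (move(hall,dock)): drop {at(dock)}, keep {key_at(k1,bay), key_at(k4,dock), open(d_dock_hall)}, require {at(hall), open(d_dock_hall)}
    → {at(hall), key_at(k1,bay), key_at(k4,dock), open(d_dock_hall)}
  through step 1 (move(office,hall)): drop {at(hall)}, keep {key_at(k1,bay), key_at(k4,dock), open(d_dock_hall)}, require {at(office), open(d_hall_office)}
    → {at(office), key_at(k1,bay), key_at(k4,dock), open(d_dock_hall), open(d_hall_office)}

== RESULT ==
["at(office)", "key_at(k1,bay)", "key_at(k4,dock)", "open(d_dock_hall)", "open(d_hall_office)"]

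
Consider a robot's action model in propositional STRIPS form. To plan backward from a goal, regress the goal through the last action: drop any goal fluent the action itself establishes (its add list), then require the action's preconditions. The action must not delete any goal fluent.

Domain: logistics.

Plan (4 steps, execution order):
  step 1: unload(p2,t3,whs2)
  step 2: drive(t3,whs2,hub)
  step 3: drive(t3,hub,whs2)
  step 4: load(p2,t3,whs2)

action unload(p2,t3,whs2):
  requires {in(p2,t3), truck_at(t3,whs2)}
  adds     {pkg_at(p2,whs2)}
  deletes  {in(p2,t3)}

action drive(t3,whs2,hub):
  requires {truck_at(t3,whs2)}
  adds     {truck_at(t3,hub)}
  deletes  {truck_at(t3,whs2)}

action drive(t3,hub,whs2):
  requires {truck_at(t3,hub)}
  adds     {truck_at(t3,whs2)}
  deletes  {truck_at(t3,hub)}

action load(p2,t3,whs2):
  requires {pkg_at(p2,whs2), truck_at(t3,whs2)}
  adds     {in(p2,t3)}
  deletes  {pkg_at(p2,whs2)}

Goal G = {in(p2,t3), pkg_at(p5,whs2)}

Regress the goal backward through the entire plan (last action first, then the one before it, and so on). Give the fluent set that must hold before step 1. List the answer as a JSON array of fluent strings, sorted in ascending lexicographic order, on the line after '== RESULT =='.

Regress step by step:
  through step 4 (load(p2,t3,whs2)): drop {in(p2,t3)}, keep {pkg_at(p5,whs2)}, require {pkg_at(p2,whs2), truck_at(t3,whs2)}
    → {pkg_at(p2,whs2), pkg_at(p5,whs2), truck_at(t3,whs2)}
  through step 3 (drive(t3,hub,whs2)): drop {truck_at(t3,whs2)}, keep {pkg_at(p2,whs2), pkg_at(p5,whs2)}, require {truck_at(t3,hub)}
    → {pkg_at(p2,whs2), pkg_at(p5,whs2), truck_at(t3,hub)}
  through step 2 (drive(t3,whs2,hub)): drop {truck_at(t3,hub)}, keep {pkg_at(p2,whs2), pkg_at(p5,whs2)}, require {truck_at(t3,whs2)}
    → {pkg_at(p2,whs2), pkg_at(p5,whs2), truck_at(t3,whs2)}
  through step 1 (unload(p2,t3,whs2)): drop {pkg_at(p2,whs2)}, keep {pkg_at(p5,whs2), truck_at(t3,whs2)}, require {in(p2,t3), truck_at(t3,whs2)}
    → {in(p2,t3), pkg_at(p5,whs2), truck_at(t3,whs2)}

== RESULT ==
["in(p2,t3)", "pkg_at(p5,whs2)", "truck_at(t3,whs2)"]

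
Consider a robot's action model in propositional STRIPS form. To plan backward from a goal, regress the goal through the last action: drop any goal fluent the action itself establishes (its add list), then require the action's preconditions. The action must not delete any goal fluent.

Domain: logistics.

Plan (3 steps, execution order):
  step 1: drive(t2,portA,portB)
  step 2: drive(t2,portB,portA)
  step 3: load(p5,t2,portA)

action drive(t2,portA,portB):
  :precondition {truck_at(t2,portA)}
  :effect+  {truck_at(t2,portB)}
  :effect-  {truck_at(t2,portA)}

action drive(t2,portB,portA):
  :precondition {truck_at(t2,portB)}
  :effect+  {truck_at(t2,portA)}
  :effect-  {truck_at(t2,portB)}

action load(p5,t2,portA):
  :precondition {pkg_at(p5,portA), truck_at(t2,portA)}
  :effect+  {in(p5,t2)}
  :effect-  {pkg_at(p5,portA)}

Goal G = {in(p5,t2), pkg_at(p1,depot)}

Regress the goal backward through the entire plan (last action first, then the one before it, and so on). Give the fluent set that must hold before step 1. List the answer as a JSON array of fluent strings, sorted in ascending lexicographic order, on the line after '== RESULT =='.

Work backward from the goal:
  through step 3 (load(p5,t2,portA)): drop {in(p5,t2)}, keep {pkg_at(p1,depot)}, require {pkg_at(p5,portA), truck_at(t2,portA)}
    → {pkg_at(p1,depot), pkg_at(p5,portA), truck_at(t2,portA)}
  through step 2 (drive(t2,portB,portA)): drop {truck_at(t2,portA)}, keep {pkg_at(p1,depot), pkg_at(p5,portA)}, require {truck_at(t2,portB)}
    → {pkg_at(p1,depot), pkg_at(p5,portA), truck_at(t2,portB)}
  through step 1 (drive(t2,portA,portB)): drop {truck_at(t2,portB)}, keep {pkg_at(p1,depot), pkg_at(p5,portA)}, require {truck_at(t2,portA)}
    → {pkg_at(p1,depot), pkg_at(p5,portA), truck_at(t2,portA)}

== RESULT ==
["pkg_at(p1,depot)", "pkg_at(p5,portA)", "truck_at(t2,portA)"]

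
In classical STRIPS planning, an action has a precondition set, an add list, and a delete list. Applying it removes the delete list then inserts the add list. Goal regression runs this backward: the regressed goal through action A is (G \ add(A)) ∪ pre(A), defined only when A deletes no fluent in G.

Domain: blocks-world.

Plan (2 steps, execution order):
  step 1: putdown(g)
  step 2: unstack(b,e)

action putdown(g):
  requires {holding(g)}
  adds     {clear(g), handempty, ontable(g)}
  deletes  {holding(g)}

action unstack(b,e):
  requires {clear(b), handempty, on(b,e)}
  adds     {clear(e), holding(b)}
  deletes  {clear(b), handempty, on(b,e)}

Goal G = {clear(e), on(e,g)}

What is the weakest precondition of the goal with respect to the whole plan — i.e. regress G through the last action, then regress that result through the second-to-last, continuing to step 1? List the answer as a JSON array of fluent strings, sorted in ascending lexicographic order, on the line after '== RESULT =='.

Regress step by step:
  through step 2 (unstack(b,e)): drop {clear(e)}, keep {on(e,g)}, require {clear(b), handempty, on(b,e)}
    → {clear(b), handempty, on(b,e), on(e,g)}
  through step 1 (putdown(g)): drop {handempty}, keep {clear(b), on(b,e), on(e,g)}, require {holding(g)}
    → {clear(b), holding(g), on(b,e), on(e,g)}

== RESULT ==
["clear(b)", "holding(g)", "on(b,e)", "on(e,g)"]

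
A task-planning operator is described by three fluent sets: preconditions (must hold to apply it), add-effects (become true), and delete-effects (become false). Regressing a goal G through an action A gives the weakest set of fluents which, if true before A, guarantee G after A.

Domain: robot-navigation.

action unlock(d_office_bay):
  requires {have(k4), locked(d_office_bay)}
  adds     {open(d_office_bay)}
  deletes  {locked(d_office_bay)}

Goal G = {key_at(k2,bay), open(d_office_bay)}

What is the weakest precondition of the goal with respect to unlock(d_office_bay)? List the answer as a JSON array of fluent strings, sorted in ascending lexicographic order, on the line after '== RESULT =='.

Regress:
  G ∩ del = {}  (empty — regression defined)
  G \ add = {key_at(k2,bay), open(d_office_bay)} \ {open(d_office_bay)} = {key_at(k2,bay)}
  ∪ pre   = {key_at(k2,bay)} ∪ {have(k4), locked(d_office_bay)}
          = {have(k4), key_at(k2,bay), locked(d_office_bay)}

== RESULT ==
["have(k4)", "key_at(k2,bay)", "locked(d_office_bay)"]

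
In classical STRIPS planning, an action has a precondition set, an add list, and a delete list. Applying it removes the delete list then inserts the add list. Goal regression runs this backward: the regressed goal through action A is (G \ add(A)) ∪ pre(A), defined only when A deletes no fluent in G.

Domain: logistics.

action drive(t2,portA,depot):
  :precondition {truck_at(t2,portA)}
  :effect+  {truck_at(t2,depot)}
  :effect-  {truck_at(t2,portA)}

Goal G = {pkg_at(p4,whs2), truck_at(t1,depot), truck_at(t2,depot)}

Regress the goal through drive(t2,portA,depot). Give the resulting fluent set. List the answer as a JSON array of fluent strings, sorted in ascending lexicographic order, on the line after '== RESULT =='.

Regress:
  G ∩ del = {}  (empty — regression defined)
  G \ add = {pkg_at(p4,whs2), truck_at(t1,depot), truck_at(t2,depot)} \ {truck_at(t2,depot)} = {pkg_at(p4,whs2), truck_at(t1,depot)}
  ∪ pre   = {pkg_at(p4,whs2), truck_at(t1,depot)} ∪ {truck_at(t2,portA)}
          = {pkg_at(p4,whs2), truck_at(t1,depot), truck_at(t2,portA)}

== RESULT ==
["pkg_at(p4,whs2)", "truck_at(t1,depot)", "truck_at(t2,portA)"]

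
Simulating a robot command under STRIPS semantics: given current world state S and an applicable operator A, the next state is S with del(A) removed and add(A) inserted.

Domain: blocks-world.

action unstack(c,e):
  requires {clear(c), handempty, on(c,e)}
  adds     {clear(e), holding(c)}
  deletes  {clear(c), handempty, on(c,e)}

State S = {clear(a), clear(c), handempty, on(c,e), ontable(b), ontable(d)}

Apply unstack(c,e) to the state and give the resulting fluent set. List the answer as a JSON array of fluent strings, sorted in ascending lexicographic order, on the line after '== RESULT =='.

Compute (S \ del) ∪ add:
  pre ⊆ S: {clear(c), handempty, on(c,e)} ⊆ S  — applicable
  S \ del = {clear(a), ontable(b), ontable(d)}
  ∪ add   = {clear(a), clear(e), holding(c), ontable(b), ontable(d)}

== RESULT ==
["clear(a)", "clear(e)", "holding(c)", "ontable(b)", "ontable(d)"]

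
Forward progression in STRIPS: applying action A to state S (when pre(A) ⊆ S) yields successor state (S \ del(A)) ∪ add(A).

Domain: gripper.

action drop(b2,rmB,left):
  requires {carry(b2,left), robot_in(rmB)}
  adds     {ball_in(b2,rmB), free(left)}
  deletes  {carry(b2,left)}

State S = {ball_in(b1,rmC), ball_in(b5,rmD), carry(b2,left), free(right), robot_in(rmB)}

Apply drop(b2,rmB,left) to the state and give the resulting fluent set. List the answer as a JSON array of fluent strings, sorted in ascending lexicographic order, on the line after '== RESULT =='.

Compute (S \ del) ∪ add:
  pre ⊆ S: {carry(b2,left), robot_in(rmB)} ⊆ S  — applicable
  S \ del = {ball_in(b1,rmC), ball_in(b5,rmD), free(right), robot_in(rmB)}
  ∪ add   = {ball_in(b1,rmC), ball_in(b2,rmB), ball_in(b5,rmD), free(left), free(right), robot_in(rmB)}

== RESULT ==
["ball_in(b1,rmC)", "ball_in(b2,rmB)", "ball_in(b5,rmD)", "free(left)", "free(right)", "robot_in(rmB)"]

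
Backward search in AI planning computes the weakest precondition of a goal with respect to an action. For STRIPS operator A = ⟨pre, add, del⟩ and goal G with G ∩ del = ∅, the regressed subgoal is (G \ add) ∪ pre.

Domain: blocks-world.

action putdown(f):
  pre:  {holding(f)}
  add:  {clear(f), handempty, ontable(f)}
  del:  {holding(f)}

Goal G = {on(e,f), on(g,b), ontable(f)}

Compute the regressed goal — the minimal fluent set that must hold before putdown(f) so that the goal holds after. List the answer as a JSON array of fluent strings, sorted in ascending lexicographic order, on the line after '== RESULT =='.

Regress:
  G ∩ del = {}  (empty — regression defined)
  G \ add = {on(e,f), on(g,b), ontable(f)} \ {clear(f), handempty, ontable(f)} = {on(e,f), on(g,b)}
  ∪ pre   = {on(e,f), on(g,b)} ∪ {holding(f)}
          = {holding(f), on(e,f), on(g,b)}

== RESULT ==
["holding(f)", "on(e,f)", "on(g,b)"]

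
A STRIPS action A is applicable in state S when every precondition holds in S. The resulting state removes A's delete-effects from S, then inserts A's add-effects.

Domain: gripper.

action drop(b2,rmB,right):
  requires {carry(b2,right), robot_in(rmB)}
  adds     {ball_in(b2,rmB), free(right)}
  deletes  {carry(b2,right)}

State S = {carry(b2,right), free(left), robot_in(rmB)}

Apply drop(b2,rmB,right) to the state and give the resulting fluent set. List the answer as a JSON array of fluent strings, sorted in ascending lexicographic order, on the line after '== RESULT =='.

Progress:
  pre ⊆ S: {carry(b2,right), robot_in(rmB)} ⊆ S  — applicable
  S \ del = {free(left), robot_in(rmB)}
  ∪ add   = {ball_in(b2,rmB), free(left), free(right), robot_in(rmB)}

== RESULT ==
["ball_in(b2,rmB)", "free(left)", "free(right)", "robot_in(rmB)"]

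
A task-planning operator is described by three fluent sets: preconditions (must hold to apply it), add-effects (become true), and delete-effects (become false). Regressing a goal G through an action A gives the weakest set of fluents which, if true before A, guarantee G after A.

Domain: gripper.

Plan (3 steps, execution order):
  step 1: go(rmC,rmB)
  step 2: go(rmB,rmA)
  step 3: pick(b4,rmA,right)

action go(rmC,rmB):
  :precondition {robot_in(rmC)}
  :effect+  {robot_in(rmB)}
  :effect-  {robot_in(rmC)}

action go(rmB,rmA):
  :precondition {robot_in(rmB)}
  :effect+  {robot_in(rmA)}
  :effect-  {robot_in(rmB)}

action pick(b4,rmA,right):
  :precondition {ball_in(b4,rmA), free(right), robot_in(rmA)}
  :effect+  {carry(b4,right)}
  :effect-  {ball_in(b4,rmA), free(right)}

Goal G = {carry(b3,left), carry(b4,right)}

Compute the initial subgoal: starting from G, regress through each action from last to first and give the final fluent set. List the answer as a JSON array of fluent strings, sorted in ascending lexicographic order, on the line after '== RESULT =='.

Regress step by step:
  through step 3 (pick(b4,rmA,right)): drop {carry(b4,right)}, keep {carry(b3,left)}, require {ball_in(b4,rmA), free(right), robot_in(rmA)}
    → {ball_in(b4,rmA), carry(b3,left), free(right), robot_in(rmA)}
  through step 2 (go(rmB,rmA)): drop {robot_in(rmA)}, keep {ball_in(b4,rmA), carry(b3,left), free(right)}, require {robot_in(rmB)}
    → {ball_in(b4,rmA), carry(b3,left), free(right), robot_in(rmB)}
  through step 1 (go(rmC,rmB)): drop {robot_in(rmB)}, keep {ball_in(b4,rmA), carry(b3,left), free(right)}, require {robot_in(rmC)}
    → {ball_in(b4,rmA), carry(b3,left), free(right), robot_in(rmC)}

== RESULT ==
["ball_in(b4,rmA)", "carry(b3,left)", "free(right)", "robot_in(rmC)"]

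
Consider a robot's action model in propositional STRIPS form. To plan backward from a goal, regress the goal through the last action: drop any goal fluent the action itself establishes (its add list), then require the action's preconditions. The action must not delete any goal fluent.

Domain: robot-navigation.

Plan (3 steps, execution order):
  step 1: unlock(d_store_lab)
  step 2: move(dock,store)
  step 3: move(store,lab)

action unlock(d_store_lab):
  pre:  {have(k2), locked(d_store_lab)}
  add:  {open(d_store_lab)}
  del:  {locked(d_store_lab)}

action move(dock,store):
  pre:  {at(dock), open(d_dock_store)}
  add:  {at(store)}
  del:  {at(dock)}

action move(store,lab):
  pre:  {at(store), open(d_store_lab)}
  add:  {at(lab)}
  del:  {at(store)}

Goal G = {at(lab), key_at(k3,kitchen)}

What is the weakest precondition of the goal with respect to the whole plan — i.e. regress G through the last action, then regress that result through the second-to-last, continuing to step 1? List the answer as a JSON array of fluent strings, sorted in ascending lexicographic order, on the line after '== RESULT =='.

Work backward from the goal:
  through step 3 (move(store,lab)): drop {at(lab)}, keep {key_at(k3,kitchen)}, require {at(store), open(d_store_lab)}
    → {at(store), key_at(k3,kitchen), open(d_store_lab)}
  through step 2 (move(dock,store)): drop {at(store)}, keep {key_at(k3,kitchen), open(d_store_lab)}, require {at(dock), open(d_dock_store)}
    → {at(dock), key_at(k3,kitchen), open(d_dock_store), open(d_store_lab)}
  through step 1 (unlock(d_store_lab)): drop {open(d_store_lab)}, keep {at(dock), key_at(k3,kitchen), open(d_dock_store)}, require {have(k2), locked(d_store_lab)}
    → {at(dock), have(k2), key_at(k3,kitchen), locked(d_store_lab), open(d_dock_store)}

== RESULT ==
["at(dock)", "have(k2)", "key_at(k3,kitchen)", "locked(d_store_lab)", "open(d_dock_store)"]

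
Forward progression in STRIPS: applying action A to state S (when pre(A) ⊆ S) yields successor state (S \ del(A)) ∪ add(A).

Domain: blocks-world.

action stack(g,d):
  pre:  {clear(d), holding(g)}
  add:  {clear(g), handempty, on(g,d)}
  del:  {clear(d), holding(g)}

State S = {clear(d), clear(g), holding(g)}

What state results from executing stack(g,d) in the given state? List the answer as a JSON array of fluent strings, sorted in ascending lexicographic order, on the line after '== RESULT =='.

Compute (S \ del) ∪ add:
  pre ⊆ S: {clear(d), holding(g)} ⊆ S  — applicable
  S \ del = {clear(g)}
  ∪ add   = {clear(g), handempty, on(g,d)}

== RESULT ==
["clear(g)", "handempty", "on(g,d)"]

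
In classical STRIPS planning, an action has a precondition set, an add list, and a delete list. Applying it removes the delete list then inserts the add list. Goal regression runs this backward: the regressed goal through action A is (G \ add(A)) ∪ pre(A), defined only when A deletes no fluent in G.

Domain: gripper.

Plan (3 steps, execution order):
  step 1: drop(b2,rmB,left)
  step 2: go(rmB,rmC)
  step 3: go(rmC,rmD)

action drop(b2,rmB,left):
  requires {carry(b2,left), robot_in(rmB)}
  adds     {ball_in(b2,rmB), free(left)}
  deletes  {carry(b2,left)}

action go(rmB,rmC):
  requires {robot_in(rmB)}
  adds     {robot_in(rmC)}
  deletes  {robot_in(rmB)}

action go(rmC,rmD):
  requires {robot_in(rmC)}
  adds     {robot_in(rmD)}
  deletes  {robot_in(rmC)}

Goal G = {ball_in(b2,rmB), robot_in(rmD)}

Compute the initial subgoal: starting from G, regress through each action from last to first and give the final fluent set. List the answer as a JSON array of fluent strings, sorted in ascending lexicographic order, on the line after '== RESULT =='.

Regress step by step:
  through step 3 (go(rmC,rmD)): drop {robot_in(rmD)}, keep {ball_in(b2,rmB)}, require {robot_in(rmC)}
    → {ball_in(b2,rmB), robot_in(rmC)}
  through step 2 (go(rmB,rmC)): drop {robot_in(rmC)}, keep {ball_in(b2,rmB)}, require {robot_in(rmB)}
    → {ball_in(b2,rmB), robot_in(rmB)}
  through step 1 (drop(b2,rmB,left)): drop {ball_in(b2,rmB)}, keep {robot_in(rmB)}, require {carry(b2,left), robot_in(rmB)}
    → {carry(b2,left), robot_in(rmB)}

== RESULT ==
["carry(b2,left)", "robot_in(rmB)"]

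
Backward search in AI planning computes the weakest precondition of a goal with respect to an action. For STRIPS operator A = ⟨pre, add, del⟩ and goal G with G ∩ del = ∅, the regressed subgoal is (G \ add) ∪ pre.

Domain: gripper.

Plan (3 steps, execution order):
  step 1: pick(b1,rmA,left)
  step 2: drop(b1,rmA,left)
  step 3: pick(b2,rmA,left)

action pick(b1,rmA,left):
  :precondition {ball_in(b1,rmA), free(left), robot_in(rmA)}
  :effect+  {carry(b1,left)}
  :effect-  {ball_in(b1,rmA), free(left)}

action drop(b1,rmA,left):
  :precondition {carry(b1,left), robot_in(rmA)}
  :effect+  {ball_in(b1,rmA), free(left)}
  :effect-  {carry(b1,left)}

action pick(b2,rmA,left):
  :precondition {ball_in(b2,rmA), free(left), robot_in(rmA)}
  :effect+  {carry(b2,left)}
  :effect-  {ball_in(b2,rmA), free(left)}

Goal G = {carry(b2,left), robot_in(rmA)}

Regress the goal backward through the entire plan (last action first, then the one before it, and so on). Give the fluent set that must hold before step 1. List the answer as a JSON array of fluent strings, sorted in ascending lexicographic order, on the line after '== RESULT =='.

Regress step by step:
  through step 3 (pick(b2,rmA,left)): drop {carry(b2,left)}, keep {robot_in(rmA)}, require {ball_in(b2,rmA), free(left), robot_in(rmA)}
    → {ball_in(b2,rmA), free(left), robot_in(rmA)}
  through step 2 (drop(b1,rmA,left)): drop {free(left)}, keep {ball_in(b2,rmA), robot_in(rmA)}, require {carry(b1,left), robot_in(rmA)}
    → {ball_in(b2,rmA), carry(b1,left), robot_in(rmA)}
  through step 1 (pick(b1,rmA,left)): drop {carry(b1,left)}, keep {ball_in(b2,rmA), robot_in(rmA)}, require {ball_in(b1,rmA), free(left), robot_in(rmA)}
    → {ball_in(b1,rmA), ball_in(b2,rmA), free(left), robot_in(rmA)}

== RESULT ==
["ball_in(b1,rmA)", "ball_in(b2,rmA)", "free(left)", "robot_in(rmA)"]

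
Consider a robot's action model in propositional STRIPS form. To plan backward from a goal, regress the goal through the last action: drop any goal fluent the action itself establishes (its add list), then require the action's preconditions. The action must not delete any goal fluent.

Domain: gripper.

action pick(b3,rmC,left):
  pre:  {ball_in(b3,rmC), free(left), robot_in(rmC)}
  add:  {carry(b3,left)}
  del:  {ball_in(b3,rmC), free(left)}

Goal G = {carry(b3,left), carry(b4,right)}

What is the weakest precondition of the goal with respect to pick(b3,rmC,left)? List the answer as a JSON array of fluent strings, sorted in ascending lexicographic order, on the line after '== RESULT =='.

Regress:
  G ∩ del = {}  (empty — regression defined)
  G \ add = {carry(b3,left), carry(b4,right)} \ {carry(b3,left)} = {carry(b4,right)}
  ∪ pre   = {carry(b4,right)} ∪ {ball_in(b3,rmC), free(left), robot_in(rmC)}
          = {ball_in(b3,rmC), carry(b4,right), free(left), robot_in(rmC)}

== RESULT ==
["ball_in(b3,rmC)", "carry(b4,right)", "free(left)", "robot_in(rmC)"]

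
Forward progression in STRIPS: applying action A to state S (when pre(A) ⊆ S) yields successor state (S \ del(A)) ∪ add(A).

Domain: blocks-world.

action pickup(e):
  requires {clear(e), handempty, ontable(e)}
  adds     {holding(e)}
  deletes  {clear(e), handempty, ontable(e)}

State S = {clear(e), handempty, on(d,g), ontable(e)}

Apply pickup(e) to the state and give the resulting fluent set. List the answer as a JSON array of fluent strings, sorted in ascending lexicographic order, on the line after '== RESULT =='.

Progress:
  pre ⊆ S: {clear(e), handempty, ontable(e)} ⊆ S  — applicable
  S \ del = {on(d,g)}
  ∪ add   = {holding(e), on(d,g)}

== RESULT ==
["holding(e)", "on(d,g)"]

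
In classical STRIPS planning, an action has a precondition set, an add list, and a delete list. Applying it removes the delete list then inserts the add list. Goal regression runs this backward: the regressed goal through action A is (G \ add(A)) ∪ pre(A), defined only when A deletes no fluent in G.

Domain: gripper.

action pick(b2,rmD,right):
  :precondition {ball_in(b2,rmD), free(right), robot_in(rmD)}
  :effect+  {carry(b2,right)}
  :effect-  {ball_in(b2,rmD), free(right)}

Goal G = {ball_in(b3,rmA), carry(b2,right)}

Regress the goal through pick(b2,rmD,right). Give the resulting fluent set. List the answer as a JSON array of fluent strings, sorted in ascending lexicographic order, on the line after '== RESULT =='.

Regress:
  G ∩ del = {}  (empty — regression defined)
  G \ add = {ball_in(b3,rmA), carry(b2,right)} \ {carry(b2,right)} = {ball_in(b3,rmA)}
  ∪ pre   = {ball_in(b3,rmA)} ∪ {ball_in(b2,rmD), free(right), robot_in(rmD)}
          = {ball_in(b2,rmD), ball_in(b3,rmA), free(right), robot_in(rmD)}

== RESULT ==
["ball_in(b2,rmD)", "ball_in(b3,rmA)", "free(right)", "robot_in(rmD)"]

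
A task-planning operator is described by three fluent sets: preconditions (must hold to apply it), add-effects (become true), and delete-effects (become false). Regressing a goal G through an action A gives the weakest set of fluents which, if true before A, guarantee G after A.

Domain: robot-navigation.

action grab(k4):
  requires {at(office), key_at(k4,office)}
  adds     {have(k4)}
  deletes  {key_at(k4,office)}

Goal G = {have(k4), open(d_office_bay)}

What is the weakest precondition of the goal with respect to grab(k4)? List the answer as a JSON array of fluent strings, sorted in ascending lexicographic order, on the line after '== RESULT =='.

Compute (G \ add) ∪ pre:
  G ∩ del = {}  (empty — regression defined)
  G \ add = {have(k4), open(d_office_bay)} \ {have(k4)} = {open(d_office_bay)}
  ∪ pre   = {open(d_office_bay)} ∪ {at(office), key_at(k4,office)}
          = {at(office), key_at(k4,office), open(d_office_bay)}

== RESULT ==
["at(office)", "key_at(k4,office)", "open(d_office_bay)"]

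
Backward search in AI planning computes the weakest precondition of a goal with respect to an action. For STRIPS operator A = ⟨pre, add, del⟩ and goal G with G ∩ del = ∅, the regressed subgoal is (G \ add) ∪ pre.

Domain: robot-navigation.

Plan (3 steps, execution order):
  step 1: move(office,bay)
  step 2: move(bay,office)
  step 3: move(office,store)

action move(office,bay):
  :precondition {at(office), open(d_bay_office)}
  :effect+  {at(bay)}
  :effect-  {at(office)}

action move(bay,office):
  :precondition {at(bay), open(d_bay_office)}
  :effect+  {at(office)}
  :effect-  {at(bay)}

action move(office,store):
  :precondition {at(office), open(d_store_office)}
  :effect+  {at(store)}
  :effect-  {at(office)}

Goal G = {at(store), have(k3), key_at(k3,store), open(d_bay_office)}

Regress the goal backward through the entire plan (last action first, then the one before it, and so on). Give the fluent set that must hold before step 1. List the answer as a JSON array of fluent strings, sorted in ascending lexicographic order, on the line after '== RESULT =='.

Regress step by step:
  through step 3 (move(office,store)): drop {at(store)}, keep {have(k3), key_at(k3,store), open(d_bay_office)}, require {at(office), open(d_store_office)}
    → {at(office), have(k3), key_at(k3,store), open(d_bay_office), open(d_store_office)}
  through step 2 (move(bay,office)): drop {at(office)}, keep {have(k3), key_at(k3,store), open(d_bay_office), open(d_store_office)}, require {at(bay), open(d_bay_office)}
    → {at(bay), have(k3), key_at(k3,store), open(d_bay_office), open(d_store_office)}
  through step 1 (move(office,bay)): drop {at(bay)}, keep {have(k3), key_at(k3,store), open(d_bay_office), open(d_store_office)}, require {at(office), open(d_bay_office)}
    → {at(office), have(k3), key_at(k3,store), open(d_bay_office), open(d_store_office)}

== RESULT ==
["at(office)", "have(k3)", "key_at(k3,store)", "open(d_bay_office)", "open(d_store_office)"]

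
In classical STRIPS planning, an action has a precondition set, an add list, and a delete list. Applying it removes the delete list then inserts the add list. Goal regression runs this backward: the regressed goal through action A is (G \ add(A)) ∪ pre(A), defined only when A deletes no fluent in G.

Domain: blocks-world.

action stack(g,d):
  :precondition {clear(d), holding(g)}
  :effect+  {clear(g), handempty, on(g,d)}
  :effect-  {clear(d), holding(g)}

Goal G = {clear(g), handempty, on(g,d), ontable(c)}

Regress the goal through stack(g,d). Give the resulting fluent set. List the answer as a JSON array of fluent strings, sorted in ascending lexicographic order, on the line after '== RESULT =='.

Compute (G \ add) ∪ pre:
  G ∩ del = {}  (empty — regression defined)
  G \ add = {clear(g), handempty, on(g,d), ontable(c)} \ {clear(g), handempty, on(g,d)} = {ontable(c)}
  ∪ pre   = {ontable(c)} ∪ {clear(d), holding(g)}
          = {clear(d), holding(g), ontable(c)}

== RESULT ==
["clear(d)", "holding(g)", "ontable(c)"]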